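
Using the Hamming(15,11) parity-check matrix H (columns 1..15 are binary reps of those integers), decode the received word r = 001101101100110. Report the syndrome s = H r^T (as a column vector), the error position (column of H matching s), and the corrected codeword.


s = (0, 1, 1, 0)^T, error position = 6, corrected codeword c = 001100101100110

Compute s = H r^T mod 2 one row at a time:
  s_1 = 0 + 1 + 1 + 0 + 0 + 1 + 1 + 0 = 4 ≡ 0 (mod 2).
  s_2 = 1 + 0 + 1 + 1 + 0 + 1 + 1 + 0 = 5 ≡ 1 (mod 2).
  s_3 = 0 + 1 + 1 + 1 + 1 + 0 + 1 + 0 = 5 ≡ 1 (mod 2).
  s_4 = 0 + 1 + 0 + 1 + 1 + 0 + 1 + 0 = 4 ≡ 0 (mod 2).
s = (0, 1, 1, 0)^T — this equals column 6 of H (binary 0110), so error is at position 6.
Correct: flip bit 6 of r = 001101101100110 to get c = 001100101100110.


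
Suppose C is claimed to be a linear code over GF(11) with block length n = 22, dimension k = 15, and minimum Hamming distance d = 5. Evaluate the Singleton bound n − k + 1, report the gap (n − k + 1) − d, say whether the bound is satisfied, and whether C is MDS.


Singleton RHS = n − k + 1 = 8, slack = 3, bound satisfied, not MDS.

Singleton bound: d ≤ n − k + 1.
Here n = 22, k = 15, so n − k + 1 = 8.
Given d = 5, check d ≤ 8: YES.
Slack = (n − k + 1) − d = 3.
The code is NOT MDS (slack = 3 > 0).
Description: the claimed parameters are [22, 15, 5]_11; such a code would be non-MDS.


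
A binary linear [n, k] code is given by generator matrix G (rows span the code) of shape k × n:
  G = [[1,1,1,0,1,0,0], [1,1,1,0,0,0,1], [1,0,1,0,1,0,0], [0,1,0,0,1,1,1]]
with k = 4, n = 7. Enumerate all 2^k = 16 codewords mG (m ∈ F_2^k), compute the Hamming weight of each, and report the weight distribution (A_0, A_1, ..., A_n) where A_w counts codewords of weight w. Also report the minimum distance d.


Weight distribution: A_0 = 1, A_1 = 2, A_2 = 2, A_3 = 4, A_4 = 5, A_5 = 2. Minimum distance d = 1.

Enumerate all 2^4 = 16 messages m ∈ F_2^4.
For each, compute codeword c = mG in F_2^7, then tally its weight.
  m = 0000 → c = 0000000, weight = 0.
  m = 1000 → c = 1110100, weight = 4.
  m = 0100 → c = 1110001, weight = 4.
  m = 1100 → c = 0000101, weight = 2.
  m = 0010 → c = 1010100, weight = 3.
  m = 1010 → c = 0100000, weight = 1.
  m = 0110 → c = 0100101, weight = 3.
  m = 1110 → c = 1010001, weight = 3.
  m = 0001 → c = 0100111, weight = 4.
  m = 1001 → c = 1010011, weight = 4.
  m = 0101 → c = 1010110, weight = 4.
  m = 1101 → c = 0100010, weight = 2.
  m = 0011 → c = 1110011, weight = 5.
  m = 1011 → c = 0000111, weight = 3.
  m = 0111 → c = 0000010, weight = 1.
  m = 1111 → c = 1110110, weight = 5.
Tally weights:
  weight 0: 1 codewords.
  weight 1: 2 codewords.
  weight 2: 2 codewords.
  weight 3: 4 codewords.
  weight 4: 5 codewords.
  weight 5: 2 codewords.
Minimum distance d = smallest w > 0 with A_w > 0 = 1.
Sanity: Σ A_w = 16 = 2^4 = 16 ✓.


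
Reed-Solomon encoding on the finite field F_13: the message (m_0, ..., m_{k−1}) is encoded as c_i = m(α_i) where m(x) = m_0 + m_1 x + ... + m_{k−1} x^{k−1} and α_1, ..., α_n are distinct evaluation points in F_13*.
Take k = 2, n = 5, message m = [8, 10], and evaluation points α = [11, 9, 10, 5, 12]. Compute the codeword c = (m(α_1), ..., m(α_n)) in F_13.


c = [1, 7, 4, 6, 11]

Message polynomial: m(x) = 8 + 10·x (mod 13).
For each evaluation point α_i, compute m(α_i) mod 13:
  α_1 = 11: Horner steps 10 → 1, so m(11) = 1.
  α_2 = 9: Horner steps 10 → 7, so m(9) = 7.
  α_3 = 10: Horner steps 10 → 4, so m(10) = 4.
  α_4 = 5: Horner steps 10 → 6, so m(5) = 6.
  α_5 = 12: Horner steps 10 → 11, so m(12) = 11.
Codeword c = [1, 7, 4, 6, 11] ∈ F_13^5.


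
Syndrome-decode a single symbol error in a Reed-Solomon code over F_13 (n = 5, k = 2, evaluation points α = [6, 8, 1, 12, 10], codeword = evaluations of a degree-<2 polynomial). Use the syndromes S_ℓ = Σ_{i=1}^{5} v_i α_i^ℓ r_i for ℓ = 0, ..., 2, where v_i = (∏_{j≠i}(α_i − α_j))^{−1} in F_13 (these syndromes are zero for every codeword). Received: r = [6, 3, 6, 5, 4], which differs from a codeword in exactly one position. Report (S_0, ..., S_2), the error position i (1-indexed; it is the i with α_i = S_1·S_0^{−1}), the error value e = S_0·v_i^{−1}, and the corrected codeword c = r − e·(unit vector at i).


S = (8, 9, 2), error at position 1, error magnitude e = 4, c = [2, 3, 6, 5, 4].

Step 1: column multipliers v_i = (∏_{j≠i}(α_i − α_j))^{−1} mod 13.
  i = 1 (α = 6): (6−8)(6−1)(6−12)(6−10) = (−2)·5·(−6)·(−4) = −240 ≡ 7, so v_1 = 7^{−1} = 2 (mod 13).
  i = 2 (α = 8): (8−6)(8−1)(8−12)(8−10) = 2·7·(−4)·(−2) = 112 ≡ 8, so v_2 = 8^{−1} = 5 (mod 13).
  i = 3 (α = 1): (1−6)(1−8)(1−12)(1−10) = (−5)·(−7)·(−11)·(−9) = 3465 ≡ 7, so v_3 = 7^{−1} = 2 (mod 13).
  i = 4 (α = 12): (12−6)(12−8)(12−1)(12−10) = 6·4·11·2 = 528 ≡ 8, so v_4 = 8^{−1} = 5 (mod 13).
  i = 5 (α = 10): (10−6)(10−8)(10−1)(10−12) = 4·2·9·(−2) = −144 ≡ 12, so v_5 = 12^{−1} = 12 (mod 13).
  v = [2, 5, 2, 5, 12].
Step 2: syndromes of r = [6, 3, 6, 5, 4] (all sums mod 13).
  S_0 = Σ v_i r_i = 2·6 + 5·3 + 2·6 + 5·5 + 12·4 = 112 ≡ 8.
  S_1 = Σ v_i α_i r_i = 2·6·6 + 5·8·3 + 2·1·6 + 5·12·5 + 12·10·4 = 984 ≡ 9.
  α_i^2 mod 13 = [10, 12, 1, 1, 9].
  S_2 = Σ v_i α_i^2 r_i = 2·10·6 + 5·12·3 + 2·1·6 + 5·1·5 + 12·9·4 = 769 ≡ 2.
  S = (8, 9, 2) ≠ 0, so r is not a codeword (an error is present).
Step 3: locate the error. For a single error e at position i, S_ℓ = v_i·e·α_i^ℓ, so α_err = S_1/S_0.
  S_0^{−1} = 8^{−1} = 5 (mod 13), so α_err = 9·5 = 45 ≡ 6 = α_1. Error position i = 1.
  Consistency check: S_2/S_1 = 2·3 = 6 ≡ 6 = α_err ✓ (single-error assumption holds).
Step 4: error magnitude e = S_0/v_1 = S_0·∏_{j≠1}(α_1 − α_j) = 8·7 = 56 ≡ 4 (mod 13).
Step 5: correct position 1: c_1 = r_1 − e = 6 − 4 ≡ 2 (mod 13). Hence c = [2, 3, 6, 5, 4].
  Check: interpolating c through the α_i gives m(x) = 12 + 7·x (degree < 2) with m(α_i) = c_i for every i, so c is indeed a codeword.


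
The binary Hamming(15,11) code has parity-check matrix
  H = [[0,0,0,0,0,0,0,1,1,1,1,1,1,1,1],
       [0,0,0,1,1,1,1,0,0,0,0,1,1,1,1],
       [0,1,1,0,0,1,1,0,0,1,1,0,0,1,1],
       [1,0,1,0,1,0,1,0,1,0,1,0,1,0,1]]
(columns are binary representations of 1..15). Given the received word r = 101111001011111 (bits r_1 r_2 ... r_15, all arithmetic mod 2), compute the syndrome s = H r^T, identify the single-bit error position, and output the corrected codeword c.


s = (0, 1, 1, 1)^T, error position = 7, corrected codeword c = 101111101011111

Compute s = H r^T mod 2 one row at a time:
  s_1 = 0 + 1 + 0 + 1 + 1 + 1 + 1 + 1 = 6 ≡ 0 (mod 2).
  s_2 = 1 + 1 + 1 + 0 + 1 + 1 + 1 + 1 = 7 ≡ 1 (mod 2).
  s_3 = 0 + 1 + 1 + 0 + 0 + 1 + 1 + 1 = 5 ≡ 1 (mod 2).
  s_4 = 1 + 1 + 1 + 0 + 1 + 1 + 1 + 1 = 7 ≡ 1 (mod 2).
s = (0, 1, 1, 1)^T — this equals column 7 of H (binary 0111), so error is at position 7.
Correct: flip bit 7 of r = 101111001011111 to get c = 101111101011111.


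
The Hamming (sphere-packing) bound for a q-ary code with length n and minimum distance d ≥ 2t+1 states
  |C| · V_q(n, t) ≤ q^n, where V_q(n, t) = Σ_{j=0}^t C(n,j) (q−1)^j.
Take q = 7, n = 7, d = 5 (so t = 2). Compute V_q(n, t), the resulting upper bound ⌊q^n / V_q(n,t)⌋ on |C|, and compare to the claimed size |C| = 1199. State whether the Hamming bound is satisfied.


V_q(n, t) = 799, q^n = 823543, Hamming bound = 1030, |C| = 1199 > bound (violated).

Step 1: Compute V_q(n, t) = Σ_{j=0}^2 C(n, j) (q−1)^j.
  j = 0: C(7,0)·(6)^0 = 1·1 = 1.
  j = 1: C(7,1)·(6)^1 = 7·6 = 42.
  j = 2: C(7,2)·(6)^2 = 21·36 = 756.
  V_q(n, t) = 1 + 42 + 756 = 799.
Step 2: q^n = 7^7 = 823543.
Step 3: Hamming bound ⌊q^n / V_q(n,t)⌋ = ⌊823543/799⌋ = 1030.
Step 4: Compare |C| = 1199 to 1030: violated.
The claimed |C| lies above the Hamming bound, so no 7-ary code of length 7 with d ≥ 5 can have 1199 codewords.


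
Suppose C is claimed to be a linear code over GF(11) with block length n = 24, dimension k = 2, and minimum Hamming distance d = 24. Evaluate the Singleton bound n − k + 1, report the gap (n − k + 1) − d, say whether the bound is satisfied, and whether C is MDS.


Singleton RHS = n − k + 1 = 23, slack = -1, bound violated (no such code; not MDS).

Singleton bound: d ≤ n − k + 1.
Here n = 24, k = 2, so n − k + 1 = 23.
Given d = 24, check d ≤ 23: NO.
Slack = (n − k + 1) − d = -1.
The slack is negative: d = 24 exceeds n − k + 1 = 23 by 1, so the Singleton bound is violated and no linear [24, 2, 24]_11 code can exist. In particular it is not MDS (MDS requires d = n − k + 1 exactly).
Description: the claimed parameters are [24, 2, 24]_11; such a code would be impossible (violates the Singleton bound).


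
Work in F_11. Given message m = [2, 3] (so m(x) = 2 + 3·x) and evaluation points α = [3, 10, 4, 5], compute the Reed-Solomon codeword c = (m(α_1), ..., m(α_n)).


c = [0, 10, 3, 6]

Message polynomial: m(x) = 2 + 3·x (mod 11).
For each evaluation point α_i, compute m(α_i) mod 11:
  α_1 = 3: Horner steps 3 → 0, so m(3) = 0.
  α_2 = 10: Horner steps 3 → 10, so m(10) = 10.
  α_3 = 4: Horner steps 3 → 3, so m(4) = 3.
  α_4 = 5: Horner steps 3 → 6, so m(5) = 6.
Codeword c = [0, 10, 3, 6] ∈ F_11^4.


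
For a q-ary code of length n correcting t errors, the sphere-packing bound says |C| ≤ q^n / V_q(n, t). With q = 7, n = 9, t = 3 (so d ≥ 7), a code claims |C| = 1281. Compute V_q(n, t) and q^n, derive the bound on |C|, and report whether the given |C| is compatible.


V_q(n, t) = 19495, q^n = 40353607, Hamming bound = 2069, |C| = 1281 ≤ bound (satisfied).

Step 1: Compute V_q(n, t) = Σ_{j=0}^3 C(n, j) (q−1)^j.
  j = 0: C(9,0)·(6)^0 = 1·1 = 1.
  j = 1: C(9,1)·(6)^1 = 9·6 = 54.
  j = 2: C(9,2)·(6)^2 = 36·36 = 1296.
  j = 3: C(9,3)·(6)^3 = 84·216 = 18144.
  V_q(n, t) = 1 + 54 + 1296 + 18144 = 19495.
Step 2: q^n = 7^9 = 40353607.
Step 3: Hamming bound ⌊q^n / V_q(n,t)⌋ = ⌊40353607/19495⌋ = 2069.
Step 4: Compare |C| = 1281 to 2069: satisfied.
The claimed |C| lies below the Hamming bound.


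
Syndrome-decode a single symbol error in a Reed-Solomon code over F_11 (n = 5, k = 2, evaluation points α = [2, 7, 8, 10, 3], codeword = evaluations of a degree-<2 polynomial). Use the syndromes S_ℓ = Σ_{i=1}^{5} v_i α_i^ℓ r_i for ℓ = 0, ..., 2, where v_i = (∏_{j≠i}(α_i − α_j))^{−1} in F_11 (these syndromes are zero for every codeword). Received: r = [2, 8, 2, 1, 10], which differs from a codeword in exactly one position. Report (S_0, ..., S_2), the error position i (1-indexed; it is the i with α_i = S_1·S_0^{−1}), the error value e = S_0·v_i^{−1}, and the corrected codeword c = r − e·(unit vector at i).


S = (7, 3, 6), error at position 1, error magnitude e = 8, c = [5, 8, 2, 1, 10].

Step 1: column multipliers v_i = (∏_{j≠i}(α_i − α_j))^{−1} mod 11.
  i = 1 (α = 2): (2−7)(2−8)(2−10)(2−3) = (−5)·(−6)·(−8)·(−1) = 240 ≡ 9, so v_1 = 9^{−1} = 5 (mod 11).
  i = 2 (α = 7): (7−2)(7−8)(7−10)(7−3) = 5·(−1)·(−3)·4 = 60 ≡ 5, so v_2 = 5^{−1} = 9 (mod 11).
  i = 3 (α = 8): (8−2)(8−7)(8−10)(8−3) = 6·1·(−2)·5 = −60 ≡ 6, so v_3 = 6^{−1} = 2 (mod 11).
  i = 4 (α = 10): (10−2)(10−7)(10−8)(10−3) = 8·3·2·7 = 336 ≡ 6, so v_4 = 6^{−1} = 2 (mod 11).
  i = 5 (α = 3): (3−2)(3−7)(3−8)(3−10) = 1·(−4)·(−5)·(−7) = −140 ≡ 3, so v_5 = 3^{−1} = 4 (mod 11).
  v = [5, 9, 2, 2, 4].
Step 2: syndromes of r = [2, 8, 2, 1, 10] (all sums mod 11).
  S_0 = Σ v_i r_i = 5·2 + 9·8 + 2·2 + 2·1 + 4·10 = 128 ≡ 7.
  S_1 = Σ v_i α_i r_i = 5·2·2 + 9·7·8 + 2·8·2 + 2·10·1 + 4·3·10 = 696 ≡ 3.
  α_i^2 mod 11 = [4, 5, 9, 1, 9].
  S_2 = Σ v_i α_i^2 r_i = 5·4·2 + 9·5·8 + 2·9·2 + 2·1·1 + 4·9·10 = 798 ≡ 6.
  S = (7, 3, 6) ≠ 0, so r is not a codeword (an error is present).
Step 3: locate the error. For a single error e at position i, S_ℓ = v_i·e·α_i^ℓ, so α_err = S_1/S_0.
  S_0^{−1} = 7^{−1} = 8 (mod 11), so α_err = 3·8 = 24 ≡ 2 = α_1. Error position i = 1.
  Consistency check: S_2/S_1 = 6·4 = 24 ≡ 2 = α_err ✓ (single-error assumption holds).
Step 4: error magnitude e = S_0/v_1 = S_0·∏_{j≠1}(α_1 − α_j) = 7·9 = 63 ≡ 8 (mod 11).
Step 5: correct position 1: c_1 = r_1 − e = 2 − 8 ≡ 5 (mod 11). Hence c = [5, 8, 2, 1, 10].
  Check: interpolating c through the α_i gives m(x) = 6 + 5·x (degree < 2) with m(α_i) = c_i for every i, so c is indeed a codeword.


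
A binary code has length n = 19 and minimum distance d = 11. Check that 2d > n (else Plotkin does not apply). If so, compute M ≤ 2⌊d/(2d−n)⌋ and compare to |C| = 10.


Plotkin bound M ≤ 6; given |C| = 10 > bound (violated).

Check applicability: 2d = 22, n = 19.
2d − n = 3 > 0, so Plotkin applies.
Compute d/(2d−n) = 11/3 ≈ 3.6667.
⌊d/(2d−n)⌋ = 3.
Plotkin bound: M ≤ 2·3 = 6.
Given |C| = 10, check: VIOLATED.
This |C| is above the Plotkin bound, so no binary code with n = 19, d = 11 and 10 codewords exists.


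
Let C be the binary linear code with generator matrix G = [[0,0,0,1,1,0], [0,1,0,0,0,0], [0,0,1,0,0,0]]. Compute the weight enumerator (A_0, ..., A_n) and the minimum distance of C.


Weight distribution: A_0 = 1, A_1 = 2, A_2 = 2, A_3 = 2, A_4 = 1. Minimum distance d = 1.

Enumerate all 2^3 = 8 messages m ∈ F_2^3.
For each, compute codeword c = mG in F_2^6, then tally its weight.
  m = 000 → c = 000000, weight = 0.
  m = 100 → c = 000110, weight = 2.
  m = 010 → c = 010000, weight = 1.
  m = 110 → c = 010110, weight = 3.
  m = 001 → c = 001000, weight = 1.
  m = 101 → c = 001110, weight = 3.
  m = 011 → c = 011000, weight = 2.
  m = 111 → c = 011110, weight = 4.
Tally weights:
  weight 0: 1 codewords.
  weight 1: 2 codewords.
  weight 2: 2 codewords.
  weight 3: 2 codewords.
  weight 4: 1 codewords.
Minimum distance d = smallest w > 0 with A_w > 0 = 1.
Sanity: Σ A_w = 8 = 2^3 = 8 ✓.


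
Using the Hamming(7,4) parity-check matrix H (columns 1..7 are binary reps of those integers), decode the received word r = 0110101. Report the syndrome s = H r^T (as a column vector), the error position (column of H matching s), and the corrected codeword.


s = (0, 1, 1)^T, error position = 3, corrected codeword c = 0100101

Compute s = H r^T mod 2 one row at a time:
  s_1 = 0 + 1 + 0 + 1 = 2 ≡ 0 (mod 2).
  s_2 = 1 + 1 + 0 + 1 = 3 ≡ 1 (mod 2).
  s_3 = 0 + 1 + 1 + 1 = 3 ≡ 1 (mod 2).
s = (0, 1, 1)^T — this equals column 3 of H (binary 011), so error is at position 3.
Correct: flip bit 3 of r = 0110101 to get c = 0100101.


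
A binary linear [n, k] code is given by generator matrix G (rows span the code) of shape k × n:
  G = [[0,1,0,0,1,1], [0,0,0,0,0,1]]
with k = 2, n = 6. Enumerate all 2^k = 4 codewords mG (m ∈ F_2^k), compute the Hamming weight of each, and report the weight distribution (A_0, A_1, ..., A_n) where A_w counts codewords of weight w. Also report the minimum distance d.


Weight distribution: A_0 = 1, A_1 = 1, A_2 = 1, A_3 = 1. Minimum distance d = 1.

Enumerate all 2^2 = 4 messages m ∈ F_2^2.
For each, compute codeword c = mG in F_2^6, then tally its weight.
  m = 00 → c = 000000, weight = 0.
  m = 10 → c = 010011, weight = 3.
  m = 01 → c = 000001, weight = 1.
  m = 11 → c = 010010, weight = 2.
Tally weights:
  weight 0: 1 codewords.
  weight 1: 1 codewords.
  weight 2: 1 codewords.
  weight 3: 1 codewords.
Minimum distance d = smallest w > 0 with A_w > 0 = 1.
Sanity: Σ A_w = 4 = 2^2 = 4 ✓.


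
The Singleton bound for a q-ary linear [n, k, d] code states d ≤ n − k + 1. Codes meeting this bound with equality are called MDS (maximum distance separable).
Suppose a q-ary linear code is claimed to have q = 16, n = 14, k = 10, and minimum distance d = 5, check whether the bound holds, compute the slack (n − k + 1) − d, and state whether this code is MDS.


Singleton RHS = n − k + 1 = 5, slack = 0, bound satisfied, MDS.

Singleton bound: d ≤ n − k + 1.
Here n = 14, k = 10, so n − k + 1 = 5.
Given d = 5, check d ≤ 5: YES.
Slack = (n − k + 1) − d = 0.
The code is MDS (slack = 0).
Description: the claimed parameters are [14, 10, 5]_16; such a code would be MDS (meets Singleton bound).


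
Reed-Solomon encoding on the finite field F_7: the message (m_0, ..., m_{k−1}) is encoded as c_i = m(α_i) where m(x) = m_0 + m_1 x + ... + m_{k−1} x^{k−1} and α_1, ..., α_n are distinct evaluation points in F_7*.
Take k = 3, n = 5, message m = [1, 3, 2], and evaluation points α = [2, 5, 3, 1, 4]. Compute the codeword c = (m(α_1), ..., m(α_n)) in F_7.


c = [1, 3, 0, 6, 3]

Message polynomial: m(x) = 1 + 3·x + 2·x^2 (mod 7).
For each evaluation point α_i, compute m(α_i) mod 7:
  α_1 = 2: Horner steps 2 → 0 → 1, so m(2) = 1.
  α_2 = 5: Horner steps 2 → 6 → 3, so m(5) = 3.
  α_3 = 3: Horner steps 2 → 2 → 0, so m(3) = 0.
  α_4 = 1: Horner steps 2 → 5 → 6, so m(1) = 6.
  α_5 = 4: Horner steps 2 → 4 → 3, so m(4) = 3.
Codeword c = [1, 3, 0, 6, 3] ∈ F_7^5.


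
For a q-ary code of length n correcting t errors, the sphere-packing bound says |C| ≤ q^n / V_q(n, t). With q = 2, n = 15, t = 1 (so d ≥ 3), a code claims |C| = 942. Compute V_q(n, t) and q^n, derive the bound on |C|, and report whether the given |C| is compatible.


V_q(n, t) = 16, q^n = 32768, Hamming bound = 2048, |C| = 942 ≤ bound (satisfied).

Step 1: Compute V_q(n, t) = Σ_{j=0}^1 C(n, j) (q−1)^j.
  j = 0: C(15,0)·(1)^0 = 1·1 = 1.
  j = 1: C(15,1)·(1)^1 = 15·1 = 15.
  V_q(n, t) = 1 + 15 = 16.
Step 2: q^n = 2^15 = 32768.
Step 3: Hamming bound ⌊q^n / V_q(n,t)⌋ = ⌊32768/16⌋ = 2048.
Step 4: Compare |C| = 942 to 2048: satisfied.
The claimed |C| lies below the Hamming bound.


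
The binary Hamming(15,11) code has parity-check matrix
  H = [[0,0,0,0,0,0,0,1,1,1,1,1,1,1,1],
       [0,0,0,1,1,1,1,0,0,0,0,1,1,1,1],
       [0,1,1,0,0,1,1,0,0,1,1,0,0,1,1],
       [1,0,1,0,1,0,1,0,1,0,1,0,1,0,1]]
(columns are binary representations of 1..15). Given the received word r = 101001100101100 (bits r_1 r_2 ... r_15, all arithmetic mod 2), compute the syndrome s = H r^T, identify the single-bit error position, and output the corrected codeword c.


s = (1, 0, 0, 0)^T, error position = 8, corrected codeword c = 101001110101100

Compute s = H r^T mod 2 one row at a time:
  s_1 = 0 + 0 + 1 + 0 + 1 + 1 + 0 + 0 = 3 ≡ 1 (mod 2).
  s_2 = 0 + 0 + 1 + 1 + 1 + 1 + 0 + 0 = 4 ≡ 0 (mod 2).
  s_3 = 0 + 1 + 1 + 1 + 1 + 0 + 0 + 0 = 4 ≡ 0 (mod 2).
  s_4 = 1 + 1 + 0 + 1 + 0 + 0 + 1 + 0 = 4 ≡ 0 (mod 2).
s = (1, 0, 0, 0)^T — this equals column 8 of H (binary 1000), so error is at position 8.
Correct: flip bit 8 of r = 101001100101100 to get c = 101001110101100.


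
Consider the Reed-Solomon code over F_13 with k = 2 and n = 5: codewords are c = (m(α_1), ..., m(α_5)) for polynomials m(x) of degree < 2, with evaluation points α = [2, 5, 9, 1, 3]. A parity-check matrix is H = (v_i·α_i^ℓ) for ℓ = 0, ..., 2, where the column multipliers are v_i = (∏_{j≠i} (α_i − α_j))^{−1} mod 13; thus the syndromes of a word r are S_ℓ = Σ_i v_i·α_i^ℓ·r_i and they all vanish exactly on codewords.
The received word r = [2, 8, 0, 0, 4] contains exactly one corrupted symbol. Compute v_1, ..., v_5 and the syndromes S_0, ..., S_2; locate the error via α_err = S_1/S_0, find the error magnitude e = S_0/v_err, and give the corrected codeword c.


S = (2, 5, 6), error at position 3, error magnitude e = 10, c = [2, 8, 3, 0, 4].

Step 1: column multipliers v_i = (∏_{j≠i}(α_i − α_j))^{−1} mod 13.
  i = 1 (α = 2): (2−5)(2−9)(2−1)(2−3) = (−3)·(−7)·1·(−1) = −21 ≡ 5, so v_1 = 5^{−1} = 8 (mod 13).
  i = 2 (α = 5): (5−2)(5−9)(5−1)(5−3) = 3·(−4)·4·2 = −96 ≡ 8, so v_2 = 8^{−1} = 5 (mod 13).
  i = 3 (α = 9): (9−2)(9−5)(9−1)(9−3) = 7·4·8·6 = 1344 ≡ 5, so v_3 = 5^{−1} = 8 (mod 13).
  i = 4 (α = 1): (1−2)(1−5)(1−9)(1−3) = (−1)·(−4)·(−8)·(−2) = 64 ≡ 12, so v_4 = 12^{−1} = 12 (mod 13).
  i = 5 (α = 3): (3−2)(3−5)(3−9)(3−1) = 1·(−2)·(−6)·2 = 24 ≡ 11, so v_5 = 11^{−1} = 6 (mod 13).
  v = [8, 5, 8, 12, 6].
Step 2: syndromes of r = [2, 8, 0, 0, 4] (all sums mod 13).
  S_0 = Σ v_i r_i = 8·2 + 5·8 + 8·0 + 12·0 + 6·4 = 80 ≡ 2.
  S_1 = Σ v_i α_i r_i = 8·2·2 + 5·5·8 + 8·9·0 + 12·1·0 + 6·3·4 = 304 ≡ 5.
  α_i^2 mod 13 = [4, 12, 3, 1, 9].
  S_2 = Σ v_i α_i^2 r_i = 8·4·2 + 5·12·8 + 8·3·0 + 12·1·0 + 6·9·4 = 760 ≡ 6.
  S = (2, 5, 6) ≠ 0, so r is not a codeword (an error is present).
Step 3: locate the error. For a single error e at position i, S_ℓ = v_i·e·α_i^ℓ, so α_err = S_1/S_0.
  S_0^{−1} = 2^{−1} = 7 (mod 13), so α_err = 5·7 = 35 ≡ 9 = α_3. Error position i = 3.
  Consistency check: S_2/S_1 = 6·8 = 48 ≡ 9 = α_err ✓ (single-error assumption holds).
Step 4: error magnitude e = S_0/v_3 = S_0·∏_{j≠3}(α_3 − α_j) = 2·5 = 10 ≡ 10 (mod 13).
Step 5: correct position 3: c_3 = r_3 − e = 0 − 10 ≡ 3 (mod 13). Hence c = [2, 8, 3, 0, 4].
  Check: interpolating c through the α_i gives m(x) = 11 + 2·x (degree < 2) with m(α_i) = c_i for every i, so c is indeed a codeword.


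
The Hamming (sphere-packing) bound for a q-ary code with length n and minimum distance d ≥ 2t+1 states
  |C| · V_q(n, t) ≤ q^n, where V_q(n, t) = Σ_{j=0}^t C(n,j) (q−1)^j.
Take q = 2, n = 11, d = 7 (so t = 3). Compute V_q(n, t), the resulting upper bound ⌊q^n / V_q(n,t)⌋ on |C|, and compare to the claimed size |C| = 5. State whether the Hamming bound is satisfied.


V_q(n, t) = 232, q^n = 2048, Hamming bound = 8, |C| = 5 ≤ bound (satisfied).

Step 1: Compute V_q(n, t) = Σ_{j=0}^3 C(n, j) (q−1)^j.
  j = 0: C(11,0)·(1)^0 = 1·1 = 1.
  j = 1: C(11,1)·(1)^1 = 11·1 = 11.
  j = 2: C(11,2)·(1)^2 = 55·1 = 55.
  j = 3: C(11,3)·(1)^3 = 165·1 = 165.
  V_q(n, t) = 1 + 11 + 55 + 165 = 232.
Step 2: q^n = 2^11 = 2048.
Step 3: Hamming bound ⌊q^n / V_q(n,t)⌋ = ⌊2048/232⌋ = 8.
Step 4: Compare |C| = 5 to 8: satisfied.
The claimed |C| lies below the Hamming bound.


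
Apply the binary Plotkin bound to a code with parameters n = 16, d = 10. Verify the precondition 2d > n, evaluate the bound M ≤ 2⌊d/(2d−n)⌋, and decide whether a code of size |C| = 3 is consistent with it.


Plotkin bound M ≤ 4; given |C| = 3 ≤ bound (satisfied).

Check applicability: 2d = 20, n = 16.
2d − n = 4 > 0, so Plotkin applies.
Compute d/(2d−n) = 10/4 ≈ 2.5000.
⌊d/(2d−n)⌋ = 2.
Plotkin bound: M ≤ 2·2 = 4.
Given |C| = 3, check: satisfied.
This |C| is below the Plotkin bound.


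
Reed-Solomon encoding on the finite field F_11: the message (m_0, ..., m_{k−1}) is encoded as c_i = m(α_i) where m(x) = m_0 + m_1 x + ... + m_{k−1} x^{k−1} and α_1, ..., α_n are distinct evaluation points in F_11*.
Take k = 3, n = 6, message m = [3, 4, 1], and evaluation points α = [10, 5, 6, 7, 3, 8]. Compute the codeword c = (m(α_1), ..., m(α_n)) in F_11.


c = [0, 4, 8, 3, 2, 0]

Message polynomial: m(x) = 3 + 4·x + 1·x^2 (mod 11).
For each evaluation point α_i, compute m(α_i) mod 11:
  α_1 = 10: Horner steps 1 → 3 → 0, so m(10) = 0.
  α_2 = 5: Horner steps 1 → 9 → 4, so m(5) = 4.
  α_3 = 6: Horner steps 1 → 10 → 8, so m(6) = 8.
  α_4 = 7: Horner steps 1 → 0 → 3, so m(7) = 3.
  α_5 = 3: Horner steps 1 → 7 → 2, so m(3) = 2.
  α_6 = 8: Horner steps 1 → 1 → 0, so m(8) = 0.
Codeword c = [0, 4, 8, 3, 2, 0] ∈ F_11^6.


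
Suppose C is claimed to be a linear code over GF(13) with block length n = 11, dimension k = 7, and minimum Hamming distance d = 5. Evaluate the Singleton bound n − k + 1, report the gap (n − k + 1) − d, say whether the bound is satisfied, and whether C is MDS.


Singleton RHS = n − k + 1 = 5, slack = 0, bound satisfied, MDS.

Singleton bound: d ≤ n − k + 1.
Here n = 11, k = 7, so n − k + 1 = 5.
Given d = 5, check d ≤ 5: YES.
Slack = (n − k + 1) − d = 0.
The code is MDS (slack = 0).
Description: the claimed parameters are [11, 7, 5]_13; such a code would be MDS (meets Singleton bound).


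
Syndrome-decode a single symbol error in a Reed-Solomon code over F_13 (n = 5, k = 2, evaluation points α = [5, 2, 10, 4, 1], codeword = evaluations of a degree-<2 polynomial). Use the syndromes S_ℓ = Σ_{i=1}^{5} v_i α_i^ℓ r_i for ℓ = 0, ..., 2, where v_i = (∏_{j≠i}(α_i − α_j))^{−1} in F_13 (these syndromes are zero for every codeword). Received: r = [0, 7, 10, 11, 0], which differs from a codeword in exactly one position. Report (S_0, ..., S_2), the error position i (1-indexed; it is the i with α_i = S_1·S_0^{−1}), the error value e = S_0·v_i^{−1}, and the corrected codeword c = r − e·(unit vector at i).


S = (2, 2, 2), error at position 5, error magnitude e = 8, c = [0, 7, 10, 11, 5].

Step 1: column multipliers v_i = (∏_{j≠i}(α_i − α_j))^{−1} mod 13.
  i = 1 (α = 5): (5−2)(5−10)(5−4)(5−1) = 3·(−5)·1·4 = −60 ≡ 5, so v_1 = 5^{−1} = 8 (mod 13).
  i = 2 (α = 2): (2−5)(2−10)(2−4)(2−1) = (−3)·(−8)·(−2)·1 = −48 ≡ 4, so v_2 = 4^{−1} = 10 (mod 13).
  i = 3 (α = 10): (10−5)(10−2)(10−4)(10−1) = 5·8·6·9 = 2160 ≡ 2, so v_3 = 2^{−1} = 7 (mod 13).
  i = 4 (α = 4): (4−5)(4−2)(4−10)(4−1) = (−1)·2·(−6)·3 = 36 ≡ 10, so v_4 = 10^{−1} = 4 (mod 13).
  i = 5 (α = 1): (1−5)(1−2)(1−10)(1−4) = (−4)·(−1)·(−9)·(−3) = 108 ≡ 4, so v_5 = 4^{−1} = 10 (mod 13).
  v = [8, 10, 7, 4, 10].
Step 2: syndromes of r = [0, 7, 10, 11, 0] (all sums mod 13).
  S_0 = Σ v_i r_i = 8·0 + 10·7 + 7·10 + 4·11 + 10·0 = 184 ≡ 2.
  S_1 = Σ v_i α_i r_i = 8·5·0 + 10·2·7 + 7·10·10 + 4·4·11 + 10·1·0 = 1016 ≡ 2.
  α_i^2 mod 13 = [12, 4, 9, 3, 1].
  S_2 = Σ v_i α_i^2 r_i = 8·12·0 + 10·4·7 + 7·9·10 + 4·3·11 + 10·1·0 = 1042 ≡ 2.
  S = (2, 2, 2) ≠ 0, so r is not a codeword (an error is present).
Step 3: locate the error. For a single error e at position i, S_ℓ = v_i·e·α_i^ℓ, so α_err = S_1/S_0.
  S_0^{−1} = 2^{−1} = 7 (mod 13), so α_err = 2·7 = 14 ≡ 1 = α_5. Error position i = 5.
  Consistency check: S_2/S_1 = 2·7 = 14 ≡ 1 = α_err ✓ (single-error assumption holds).
Step 4: error magnitude e = S_0/v_5 = S_0·∏_{j≠5}(α_5 − α_j) = 2·4 = 8 ≡ 8 (mod 13).
Step 5: correct position 5: c_5 = r_5 − e = 0 − 8 ≡ 5 (mod 13). Hence c = [0, 7, 10, 11, 5].
  Check: interpolating c through the α_i gives m(x) = 3 + 2·x (degree < 2) with m(α_i) = c_i for every i, so c is indeed a codeword.


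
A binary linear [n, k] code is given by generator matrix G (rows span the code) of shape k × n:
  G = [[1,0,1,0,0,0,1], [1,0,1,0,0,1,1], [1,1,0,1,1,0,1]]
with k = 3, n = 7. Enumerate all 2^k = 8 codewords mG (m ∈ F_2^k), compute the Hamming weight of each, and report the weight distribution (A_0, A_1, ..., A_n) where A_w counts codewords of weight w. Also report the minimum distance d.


Weight distribution: A_0 = 1, A_1 = 1, A_3 = 1, A_4 = 2, A_5 = 2, A_6 = 1. Minimum distance d = 1.

Enumerate all 2^3 = 8 messages m ∈ F_2^3.
For each, compute codeword c = mG in F_2^7, then tally its weight.
  m = 000 → c = 0000000, weight = 0.
  m = 100 → c = 1010001, weight = 3.
  m = 010 → c = 1010011, weight = 4.
  m = 110 → c = 0000010, weight = 1.
  m = 001 → c = 1101101, weight = 5.
  m = 101 → c = 0111100, weight = 4.
  m = 011 → c = 0111110, weight = 5.
  m = 111 → c = 1101111, weight = 6.
Tally weights:
  weight 0: 1 codewords.
  weight 1: 1 codewords.
  weight 3: 1 codewords.
  weight 4: 2 codewords.
  weight 5: 2 codewords.
  weight 6: 1 codewords.
Minimum distance d = smallest w > 0 with A_w > 0 = 1.
Sanity: Σ A_w = 8 = 2^3 = 8 ✓.


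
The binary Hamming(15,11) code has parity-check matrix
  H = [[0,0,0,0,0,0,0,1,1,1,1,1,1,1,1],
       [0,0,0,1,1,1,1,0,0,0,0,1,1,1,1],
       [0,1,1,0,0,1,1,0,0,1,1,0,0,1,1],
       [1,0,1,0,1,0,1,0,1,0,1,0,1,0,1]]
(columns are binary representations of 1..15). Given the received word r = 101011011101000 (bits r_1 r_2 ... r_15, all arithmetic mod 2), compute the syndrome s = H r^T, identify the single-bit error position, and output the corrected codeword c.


s = (0, 1, 1, 0)^T, error position = 6, corrected codeword c = 101010011101000

Compute s = H r^T mod 2 one row at a time:
  s_1 = 1 + 1 + 1 + 0 + 1 + 0 + 0 + 0 = 4 ≡ 0 (mod 2).
  s_2 = 0 + 1 + 1 + 0 + 1 + 0 + 0 + 0 = 3 ≡ 1 (mod 2).
  s_3 = 0 + 1 + 1 + 0 + 1 + 0 + 0 + 0 = 3 ≡ 1 (mod 2).
  s_4 = 1 + 1 + 1 + 0 + 1 + 0 + 0 + 0 = 4 ≡ 0 (mod 2).
s = (0, 1, 1, 0)^T — this equals column 6 of H (binary 0110), so error is at position 6.
Correct: flip bit 6 of r = 101011011101000 to get c = 101010011101000.


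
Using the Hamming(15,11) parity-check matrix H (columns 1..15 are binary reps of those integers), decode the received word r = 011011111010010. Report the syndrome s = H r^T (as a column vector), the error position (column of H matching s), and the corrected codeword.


s = (0, 0, 0, 1)^T, error position = 1, corrected codeword c = 111011111010010

Compute s = H r^T mod 2 one row at a time:
  s_1 = 1 + 1 + 0 + 1 + 0 + 0 + 1 + 0 = 4 ≡ 0 (mod 2).
  s_2 = 0 + 1 + 1 + 1 + 0 + 0 + 1 + 0 = 4 ≡ 0 (mod 2).
  s_3 = 1 + 1 + 1 + 1 + 0 + 1 + 1 + 0 = 6 ≡ 0 (mod 2).
  s_4 = 0 + 1 + 1 + 1 + 1 + 1 + 0 + 0 = 5 ≡ 1 (mod 2).
s = (0, 0, 0, 1)^T — this equals column 1 of H (binary 0001), so error is at position 1.
Correct: flip bit 1 of r = 011011111010010 to get c = 111011111010010.


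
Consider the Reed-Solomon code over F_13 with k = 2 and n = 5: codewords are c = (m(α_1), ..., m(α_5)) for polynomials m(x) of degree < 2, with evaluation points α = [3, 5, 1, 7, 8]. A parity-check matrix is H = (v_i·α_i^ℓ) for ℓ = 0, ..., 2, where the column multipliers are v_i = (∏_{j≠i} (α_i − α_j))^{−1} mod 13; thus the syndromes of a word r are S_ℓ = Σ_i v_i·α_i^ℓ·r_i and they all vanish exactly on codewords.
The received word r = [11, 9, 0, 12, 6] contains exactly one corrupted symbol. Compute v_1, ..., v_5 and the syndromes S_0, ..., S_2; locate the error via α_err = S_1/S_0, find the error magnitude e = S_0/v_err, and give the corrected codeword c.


S = (11, 12, 6), error at position 4, error magnitude e = 5, c = [11, 9, 0, 7, 6].

Step 1: column multipliers v_i = (∏_{j≠i}(α_i − α_j))^{−1} mod 13.
  i = 1 (α = 3): (3−5)(3−1)(3−7)(3−8) = (−2)·2·(−4)·(−5) = −80 ≡ 11, so v_1 = 11^{−1} = 6 (mod 13).
  i = 2 (α = 5): (5−3)(5−1)(5−7)(5−8) = 2·4·(−2)·(−3) = 48 ≡ 9, so v_2 = 9^{−1} = 3 (mod 13).
  i = 3 (α = 1): (1−3)(1−5)(1−7)(1−8) = (−2)·(−4)·(−6)·(−7) = 336 ≡ 11, so v_3 = 11^{−1} = 6 (mod 13).
  i = 4 (α = 7): (7−3)(7−5)(7−1)(7−8) = 4·2·6·(−1) = −48 ≡ 4, so v_4 = 4^{−1} = 10 (mod 13).
  i = 5 (α = 8): (8−3)(8−5)(8−1)(8−7) = 5·3·7·1 = 105 ≡ 1, so v_5 = 1^{−1} = 1 (mod 13).
  v = [6, 3, 6, 10, 1].
Step 2: syndromes of r = [11, 9, 0, 12, 6] (all sums mod 13).
  S_0 = Σ v_i r_i = 6·11 + 3·9 + 6·0 + 10·12 + 1·6 = 219 ≡ 11.
  S_1 = Σ v_i α_i r_i = 6·3·11 + 3·5·9 + 6·1·0 + 10·7·12 + 1·8·6 = 1221 ≡ 12.
  α_i^2 mod 13 = [9, 12, 1, 10, 12].
  S_2 = Σ v_i α_i^2 r_i = 6·9·11 + 3·12·9 + 6·1·0 + 10·10·12 + 1·12·6 = 2190 ≡ 6.
  S = (11, 12, 6) ≠ 0, so r is not a codeword (an error is present).
Step 3: locate the error. For a single error e at position i, S_ℓ = v_i·e·α_i^ℓ, so α_err = S_1/S_0.
  S_0^{−1} = 11^{−1} = 6 (mod 13), so α_err = 12·6 = 72 ≡ 7 = α_4. Error position i = 4.
  Consistency check: S_2/S_1 = 6·12 = 72 ≡ 7 = α_err ✓ (single-error assumption holds).
Step 4: error magnitude e = S_0/v_4 = S_0·∏_{j≠4}(α_4 − α_j) = 11·4 = 44 ≡ 5 (mod 13).
Step 5: correct position 4: c_4 = r_4 − e = 12 − 5 ≡ 7 (mod 13). Hence c = [11, 9, 0, 7, 6].
  Check: interpolating c through the α_i gives m(x) = 1 + 12·x (degree < 2) with m(α_i) = c_i for every i, so c is indeed a codeword.


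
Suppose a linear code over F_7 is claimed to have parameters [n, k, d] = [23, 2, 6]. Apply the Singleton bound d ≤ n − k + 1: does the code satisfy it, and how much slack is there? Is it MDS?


Singleton RHS = n − k + 1 = 22, slack = 16, bound satisfied, not MDS.

Singleton bound: d ≤ n − k + 1.
Here n = 23, k = 2, so n − k + 1 = 22.
Given d = 6, check d ≤ 22: YES.
Slack = (n − k + 1) − d = 16.
The code is NOT MDS (slack = 16 > 0).
Description: the claimed parameters are [23, 2, 6]_7; such a code would be non-MDS.


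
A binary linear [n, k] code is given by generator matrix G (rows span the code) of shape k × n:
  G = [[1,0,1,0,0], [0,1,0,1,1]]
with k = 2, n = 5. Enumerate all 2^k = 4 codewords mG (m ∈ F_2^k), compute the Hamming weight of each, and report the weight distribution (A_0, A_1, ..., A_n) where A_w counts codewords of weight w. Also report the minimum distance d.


Weight distribution: A_0 = 1, A_2 = 1, A_3 = 1, A_5 = 1. Minimum distance d = 2.

Enumerate all 2^2 = 4 messages m ∈ F_2^2.
For each, compute codeword c = mG in F_2^5, then tally its weight.
  m = 00 → c = 00000, weight = 0.
  m = 10 → c = 10100, weight = 2.
  m = 01 → c = 01011, weight = 3.
  m = 11 → c = 11111, weight = 5.
Tally weights:
  weight 0: 1 codewords.
  weight 2: 1 codewords.
  weight 3: 1 codewords.
  weight 5: 1 codewords.
Minimum distance d = smallest w > 0 with A_w > 0 = 2.
Sanity: Σ A_w = 4 = 2^2 = 4 ✓.


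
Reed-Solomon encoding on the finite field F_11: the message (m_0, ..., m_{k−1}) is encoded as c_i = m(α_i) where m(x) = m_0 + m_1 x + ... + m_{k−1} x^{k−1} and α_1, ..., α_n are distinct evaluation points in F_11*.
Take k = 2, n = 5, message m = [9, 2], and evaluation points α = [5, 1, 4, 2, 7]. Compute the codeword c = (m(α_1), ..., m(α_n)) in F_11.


c = [8, 0, 6, 2, 1]

Message polynomial: m(x) = 9 + 2·x (mod 11).
For each evaluation point α_i, compute m(α_i) mod 11:
  α_1 = 5: Horner steps 2 → 8, so m(5) = 8.
  α_2 = 1: Horner steps 2 → 0, so m(1) = 0.
  α_3 = 4: Horner steps 2 → 6, so m(4) = 6.
  α_4 = 2: Horner steps 2 → 2, so m(2) = 2.
  α_5 = 7: Horner steps 2 → 1, so m(7) = 1.
Codeword c = [8, 0, 6, 2, 1] ∈ F_11^5.


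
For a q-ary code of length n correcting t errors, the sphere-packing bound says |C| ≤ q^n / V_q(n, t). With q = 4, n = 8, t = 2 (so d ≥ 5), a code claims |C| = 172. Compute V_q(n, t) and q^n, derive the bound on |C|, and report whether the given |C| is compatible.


V_q(n, t) = 277, q^n = 65536, Hamming bound = 236, |C| = 172 ≤ bound (satisfied).

Step 1: Compute V_q(n, t) = Σ_{j=0}^2 C(n, j) (q−1)^j.
  j = 0: C(8,0)·(3)^0 = 1·1 = 1.
  j = 1: C(8,1)·(3)^1 = 8·3 = 24.
  j = 2: C(8,2)·(3)^2 = 28·9 = 252.
  V_q(n, t) = 1 + 24 + 252 = 277.
Step 2: q^n = 4^8 = 65536.
Step 3: Hamming bound ⌊q^n / V_q(n,t)⌋ = ⌊65536/277⌋ = 236.
Step 4: Compare |C| = 172 to 236: satisfied.
The claimed |C| lies below the Hamming bound.


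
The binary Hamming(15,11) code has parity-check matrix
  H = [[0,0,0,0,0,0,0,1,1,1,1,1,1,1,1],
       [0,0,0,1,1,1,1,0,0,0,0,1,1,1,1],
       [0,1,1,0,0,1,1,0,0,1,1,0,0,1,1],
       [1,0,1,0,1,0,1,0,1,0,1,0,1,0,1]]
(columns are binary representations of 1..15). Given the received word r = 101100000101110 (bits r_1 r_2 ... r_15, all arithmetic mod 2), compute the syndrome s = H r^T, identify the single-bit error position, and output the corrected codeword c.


s = (0, 0, 1, 1)^T, error position = 3, corrected codeword c = 100100000101110

Compute s = H r^T mod 2 one row at a time:
  s_1 = 0 + 0 + 1 + 0 + 1 + 1 + 1 + 0 = 4 ≡ 0 (mod 2).
  s_2 = 1 + 0 + 0 + 0 + 1 + 1 + 1 + 0 = 4 ≡ 0 (mod 2).
  s_3 = 0 + 1 + 0 + 0 + 1 + 0 + 1 + 0 = 3 ≡ 1 (mod 2).
  s_4 = 1 + 1 + 0 + 0 + 0 + 0 + 1 + 0 = 3 ≡ 1 (mod 2).
s = (0, 0, 1, 1)^T — this equals column 3 of H (binary 0011), so error is at position 3.
Correct: flip bit 3 of r = 101100000101110 to get c = 100100000101110.


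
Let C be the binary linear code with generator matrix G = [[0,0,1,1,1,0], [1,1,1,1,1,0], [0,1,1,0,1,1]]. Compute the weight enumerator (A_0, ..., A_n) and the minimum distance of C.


Weight distribution: A_0 = 1, A_2 = 1, A_3 = 3, A_4 = 2, A_5 = 1. Minimum distance d = 2.

Enumerate all 2^3 = 8 messages m ∈ F_2^3.
For each, compute codeword c = mG in F_2^6, then tally its weight.
  m = 000 → c = 000000, weight = 0.
  m = 100 → c = 001110, weight = 3.
  m = 010 → c = 111110, weight = 5.
  m = 110 → c = 110000, weight = 2.
  m = 001 → c = 011011, weight = 4.
  m = 101 → c = 010101, weight = 3.
  m = 011 → c = 100101, weight = 3.
  m = 111 → c = 101011, weight = 4.
Tally weights:
  weight 0: 1 codewords.
  weight 2: 1 codewords.
  weight 3: 3 codewords.
  weight 4: 2 codewords.
  weight 5: 1 codewords.
Minimum distance d = smallest w > 0 with A_w > 0 = 2.
Sanity: Σ A_w = 8 = 2^3 = 8 ✓.


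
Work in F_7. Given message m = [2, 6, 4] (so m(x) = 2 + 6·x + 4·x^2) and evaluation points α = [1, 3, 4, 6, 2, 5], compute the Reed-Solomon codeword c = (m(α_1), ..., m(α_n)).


c = [5, 0, 6, 0, 2, 6]

Message polynomial: m(x) = 2 + 6·x + 4·x^2 (mod 7).
For each evaluation point α_i, compute m(α_i) mod 7:
  α_1 = 1: Horner steps 4 → 3 → 5, so m(1) = 5.
  α_2 = 3: Horner steps 4 → 4 → 0, so m(3) = 0.
  α_3 = 4: Horner steps 4 → 1 → 6, so m(4) = 6.
  α_4 = 6: Horner steps 4 → 2 → 0, so m(6) = 0.
  α_5 = 2: Horner steps 4 → 0 → 2, so m(2) = 2.
  α_6 = 5: Horner steps 4 → 5 → 6, so m(5) = 6.
Codeword c = [5, 0, 6, 0, 2, 6] ∈ F_7^6.


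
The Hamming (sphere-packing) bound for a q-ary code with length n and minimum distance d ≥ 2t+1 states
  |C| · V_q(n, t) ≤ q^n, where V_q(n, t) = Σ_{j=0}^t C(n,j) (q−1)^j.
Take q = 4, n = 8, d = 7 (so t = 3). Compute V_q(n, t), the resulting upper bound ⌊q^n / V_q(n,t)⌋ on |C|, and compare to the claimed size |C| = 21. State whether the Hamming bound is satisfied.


V_q(n, t) = 1789, q^n = 65536, Hamming bound = 36, |C| = 21 ≤ bound (satisfied).

Step 1: Compute V_q(n, t) = Σ_{j=0}^3 C(n, j) (q−1)^j.
  j = 0: C(8,0)·(3)^0 = 1·1 = 1.
  j = 1: C(8,1)·(3)^1 = 8·3 = 24.
  j = 2: C(8,2)·(3)^2 = 28·9 = 252.
  j = 3: C(8,3)·(3)^3 = 56·27 = 1512.
  V_q(n, t) = 1 + 24 + 252 + 1512 = 1789.
Step 2: q^n = 4^8 = 65536.
Step 3: Hamming bound ⌊q^n / V_q(n,t)⌋ = ⌊65536/1789⌋ = 36.
Step 4: Compare |C| = 21 to 36: satisfied.
The claimed |C| lies below the Hamming bound.


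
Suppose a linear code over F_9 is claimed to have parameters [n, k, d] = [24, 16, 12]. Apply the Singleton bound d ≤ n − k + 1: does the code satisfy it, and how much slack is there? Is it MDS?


Singleton RHS = n − k + 1 = 9, slack = -3, bound violated (no such code; not MDS).

Singleton bound: d ≤ n − k + 1.
Here n = 24, k = 16, so n − k + 1 = 9.
Given d = 12, check d ≤ 9: NO.
Slack = (n − k + 1) − d = -3.
The slack is negative: d = 12 exceeds n − k + 1 = 9 by 3, so the Singleton bound is violated and no linear [24, 16, 12]_9 code can exist. In particular it is not MDS (MDS requires d = n − k + 1 exactly).
Description: the claimed parameters are [24, 16, 12]_9; such a code would be impossible (violates the Singleton bound).


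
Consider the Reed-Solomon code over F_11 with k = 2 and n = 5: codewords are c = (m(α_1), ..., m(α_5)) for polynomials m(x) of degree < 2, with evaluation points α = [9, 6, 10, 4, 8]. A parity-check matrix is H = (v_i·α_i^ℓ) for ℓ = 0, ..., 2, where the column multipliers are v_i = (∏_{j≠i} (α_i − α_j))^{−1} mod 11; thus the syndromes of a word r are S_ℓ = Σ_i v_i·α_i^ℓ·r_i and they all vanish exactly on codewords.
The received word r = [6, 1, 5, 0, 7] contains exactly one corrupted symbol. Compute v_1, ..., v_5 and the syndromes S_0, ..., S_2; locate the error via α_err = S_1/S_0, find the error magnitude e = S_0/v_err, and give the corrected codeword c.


S = (2, 1, 6), error at position 2, error magnitude e = 3, c = [6, 9, 5, 0, 7].

Step 1: column multipliers v_i = (∏_{j≠i}(α_i − α_j))^{−1} mod 11.
  i = 1 (α = 9): (9−6)(9−10)(9−4)(9−8) = 3·(−1)·5·1 = −15 ≡ 7, so v_1 = 7^{−1} = 8 (mod 11).
  i = 2 (α = 6): (6−9)(6−10)(6−4)(6−8) = (−3)·(−4)·2·(−2) = −48 ≡ 7, so v_2 = 7^{−1} = 8 (mod 11).
  i = 3 (α = 10): (10−9)(10−6)(10−4)(10−8) = 1·4·6·2 = 48 ≡ 4, so v_3 = 4^{−1} = 3 (mod 11).
  i = 4 (α = 4): (4−9)(4−6)(4−10)(4−8) = (−5)·(−2)·(−6)·(−4) = 240 ≡ 9, so v_4 = 9^{−1} = 5 (mod 11).
  i = 5 (α = 8): (8−9)(8−6)(8−10)(8−4) = (−1)·2·(−2)·4 = 16 ≡ 5, so v_5 = 5^{−1} = 9 (mod 11).
  v = [8, 8, 3, 5, 9].
Step 2: syndromes of r = [6, 1, 5, 0, 7] (all sums mod 11).
  S_0 = Σ v_i r_i = 8·6 + 8·1 + 3·5 + 5·0 + 9·7 = 134 ≡ 2.
  S_1 = Σ v_i α_i r_i = 8·9·6 + 8·6·1 + 3·10·5 + 5·4·0 + 9·8·7 = 1134 ≡ 1.
  α_i^2 mod 11 = [4, 3, 1, 5, 9].
  S_2 = Σ v_i α_i^2 r_i = 8·4·6 + 8·3·1 + 3·1·5 + 5·5·0 + 9·9·7 = 798 ≡ 6.
  S = (2, 1, 6) ≠ 0, so r is not a codeword (an error is present).
Step 3: locate the error. For a single error e at position i, S_ℓ = v_i·e·α_i^ℓ, so α_err = S_1/S_0.
  S_0^{−1} = 2^{−1} = 6 (mod 11), so α_err = 1·6 = 6 ≡ 6 = α_2. Error position i = 2.
  Consistency check: S_2/S_1 = 6·1 = 6 ≡ 6 = α_err ✓ (single-error assumption holds).
Step 4: error magnitude e = S_0/v_2 = S_0·∏_{j≠2}(α_2 − α_j) = 2·7 = 14 ≡ 3 (mod 11).
Step 5: correct position 2: c_2 = r_2 − e = 1 − 3 ≡ 9 (mod 11). Hence c = [6, 9, 5, 0, 7].
  Check: interpolating c through the α_i gives m(x) = 4 + 10·x (degree < 2) with m(α_i) = c_i for every i, so c is indeed a codeword.
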